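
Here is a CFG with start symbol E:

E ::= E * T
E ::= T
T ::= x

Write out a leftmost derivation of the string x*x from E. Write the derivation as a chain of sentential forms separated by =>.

E => E*T => T*T => x*T => x*x

E => E*T   [E ::= E * T]
E*T => T*T   [E ::= T]
T*T => x*T   [T ::= x]
x*T => x*x   [T ::= x]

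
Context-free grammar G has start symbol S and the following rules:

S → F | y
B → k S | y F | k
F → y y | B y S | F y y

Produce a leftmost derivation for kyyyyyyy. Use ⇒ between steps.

S ⇒ F ⇒ ByS ⇒ kSyS ⇒ kFyS ⇒ kyyyS ⇒ kyyyF ⇒ kyyyFyy ⇒ kyyyyyyy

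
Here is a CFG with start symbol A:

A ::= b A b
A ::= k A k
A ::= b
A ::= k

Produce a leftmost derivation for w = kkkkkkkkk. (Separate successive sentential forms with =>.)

A=>kAk=>kkAkk=>kkkAkkk=>kkkkAkkkk=>kkkkkkkkk

A => kAk   [A ::= k A k]
kAk => kkAkk   [A ::= k A k]
kkAkk => kkkAkkk   [A ::= k A k]
kkkAkkk => kkkkAkkkk   [A ::= k A k]
kkkkAkkkk => kkkkkkkkk   [A ::= k]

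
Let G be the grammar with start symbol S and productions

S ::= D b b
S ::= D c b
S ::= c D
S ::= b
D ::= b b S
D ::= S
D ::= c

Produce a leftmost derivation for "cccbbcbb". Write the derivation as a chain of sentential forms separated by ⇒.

S ⇒ cD ⇒ cS ⇒ ccD ⇒ ccS ⇒ cccD ⇒ cccbbS ⇒ cccbbDbb ⇒ cccbbcbb

S ⇒ cD   [S ::= c D]
cD ⇒ cS   [D ::= S]
cS ⇒ ccD   [S ::= c D]
ccD ⇒ ccS   [D ::= S]
ccS ⇒ cccD   [S ::= c D]
cccD ⇒ cccbbS   [D ::= b b S]
cccbbS ⇒ cccbbDbb   [S ::= D b b]
cccbbDbb ⇒ cccbbcbb   [D ::= c]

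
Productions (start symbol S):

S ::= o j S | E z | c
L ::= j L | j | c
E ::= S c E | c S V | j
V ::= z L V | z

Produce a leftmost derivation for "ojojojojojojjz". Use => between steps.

S => ojS => ojojS => ojojojS => ojojojojS => ojojojojojS => ojojojojojojS => ojojojojojojEz => ojojojojojojjz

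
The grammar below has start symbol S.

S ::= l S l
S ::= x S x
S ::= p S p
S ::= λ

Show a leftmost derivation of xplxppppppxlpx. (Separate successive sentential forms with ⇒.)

S ⇒ xSx   [S ::= x S x]
xSx ⇒ xpSpx   [S ::= p S p]
xpSpx ⇒ xplSlpx   [S ::= l S l]
xplSlpx ⇒ xplxSxlpx   [S ::= x S x]
xplxSxlpx ⇒ xplxpSpxlpx   [S ::= p S p]
xplxpSpxlpx ⇒ xplxppSppxlpx   [S ::= p S p]
xplxppSppxlpx ⇒ xplxpppSpppxlpx   [S ::= p S p]
xplxpppSpppxlpx ⇒ xplxppppppxlpx   [S ::= λ]

S⇒xSx⇒xpSpx⇒xplSlpx⇒xplxSxlpx⇒xplxpSpxlpx⇒xplxppSppxlpx⇒xplxpppSpppxlpx⇒xplxppppppxlpx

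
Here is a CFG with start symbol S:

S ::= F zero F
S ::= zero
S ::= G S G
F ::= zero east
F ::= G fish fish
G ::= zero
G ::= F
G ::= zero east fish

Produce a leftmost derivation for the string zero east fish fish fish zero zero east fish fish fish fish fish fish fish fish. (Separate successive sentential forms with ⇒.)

S ⇒ F zero F ⇒ G fish fish zero F ⇒ zero east fish fish fish zero F ⇒ zero east fish fish fish zero G fish fish ⇒ zero east fish fish fish zero F fish fish ⇒ zero east fish fish fish zero G fish fish fish fish ⇒ zero east fish fish fish zero F fish fish fish fish ⇒ zero east fish fish fish zero G fish fish fish fish fish fish ⇒ zero east fish fish fish zero F fish fish fish fish fish fish ⇒ zero east fish fish fish zero G fish fish fish fish fish fish fish fish ⇒ zero east fish fish fish zero F fish fish fish fish fish fish fish fish ⇒ zero east fish fish fish zero zero east fish fish fish fish fish fish fish fish

S ⇒ F zero F   [S ::= F zero F]
F zero F ⇒ G fish fish zero F   [F ::= G fish fish]
G fish fish zero F ⇒ zero east fish fish fish zero F   [G ::= zero east fish]
zero east fish fish fish zero F ⇒ zero east fish fish fish zero G fish fish   [F ::= G fish fish]
zero east fish fish fish zero G fish fish ⇒ zero east fish fish fish zero F fish fish   [G ::= F]
zero east fish fish fish zero F fish fish ⇒ zero east fish fish fish zero G fish fish fish fish   [F ::= G fish fish]
zero east fish fish fish zero G fish fish fish fish ⇒ zero east fish fish fish zero F fish fish fish fish   [G ::= F]
zero east fish fish fish zero F fish fish fish fish ⇒ zero east fish fish fish zero G fish fish fish fish fish fish   [F ::= G fish fish]
zero east fish fish fish zero G fish fish fish fish fish fish ⇒ zero east fish fish fish zero F fish fish fish fish fish fish   [G ::= F]
zero east fish fish fish zero F fish fish fish fish fish fish ⇒ zero east fish fish fish zero G fish fish fish fish fish fish fish fish   [F ::= G fish fish]
zero east fish fish fish zero G fish fish fish fish fish fish fish fish ⇒ zero east fish fish fish zero F fish fish fish fish fish fish fish fish   [G ::= F]
zero east fish fish fish zero F fish fish fish fish fish fish fish fish ⇒ zero east fish fish fish zero zero east fish fish fish fish fish fish fish fish   [F ::= zero east]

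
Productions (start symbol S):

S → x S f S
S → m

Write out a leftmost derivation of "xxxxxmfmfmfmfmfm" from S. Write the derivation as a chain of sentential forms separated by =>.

S => xSfS => xxSfSfS => xxxSfSfSfS => xxxxSfSfSfSfS => xxxxxSfSfSfSfSfS => xxxxxmfSfSfSfSfS => xxxxxmfmfSfSfSfS => xxxxxmfmfmfSfSfS => xxxxxmfmfmfmfSfS => xxxxxmfmfmfmfmfS => xxxxxmfmfmfmfmfm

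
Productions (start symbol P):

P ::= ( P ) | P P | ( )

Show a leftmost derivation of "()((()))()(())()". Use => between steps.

P => PP => PPP => PPPP => PPPPP => ()PPPP => ()(P)PPP => ()((P))PPP => ()((()))PPP => ()((()))()PP => ()((()))()(P)P => ()((()))()(())P => ()((()))()(())()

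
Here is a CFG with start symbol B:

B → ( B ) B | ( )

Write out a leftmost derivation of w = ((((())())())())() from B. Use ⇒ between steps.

B ⇒ (B)B   [B → ( B ) B]
(B)B ⇒ ((B)B)B   [B → ( B ) B]
((B)B)B ⇒ (((B)B)B)B   [B → ( B ) B]
(((B)B)B)B ⇒ ((((B)B)B)B)B   [B → ( B ) B]
((((B)B)B)B)B ⇒ ((((())B)B)B)B   [B → ( )]
((((())B)B)B)B ⇒ ((((())())B)B)B   [B → ( )]
((((())())B)B)B ⇒ ((((())())())B)B   [B → ( )]
((((())())())B)B ⇒ ((((())())())())B   [B → ( )]
((((())())())())B ⇒ ((((())())())())()   [B → ( )]

B ⇒ (B)B ⇒ ((B)B)B ⇒ (((B)B)B)B ⇒ ((((B)B)B)B)B ⇒ ((((())B)B)B)B ⇒ ((((())())B)B)B ⇒ ((((())())())B)B ⇒ ((((())())())())B ⇒ ((((())())())())()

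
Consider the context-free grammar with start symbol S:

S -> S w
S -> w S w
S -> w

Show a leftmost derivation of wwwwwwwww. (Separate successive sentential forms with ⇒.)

S ⇒ Sw   [S -> S w]
Sw ⇒ Sww   [S -> S w]
Sww ⇒ Swww   [S -> S w]
Swww ⇒ Swwww   [S -> S w]
Swwww ⇒ Swwwww   [S -> S w]
Swwwww ⇒ Swwwwww   [S -> S w]
Swwwwww ⇒ Swwwwwww   [S -> S w]
Swwwwwww ⇒ Swwwwwwww   [S -> S w]
Swwwwwwww ⇒ wwwwwwwww   [S -> w]

S ⇒ Sw ⇒ Sww ⇒ Swww ⇒ Swwww ⇒ Swwwww ⇒ Swwwwww ⇒ Swwwwwww ⇒ Swwwwwwww ⇒ wwwwwwwww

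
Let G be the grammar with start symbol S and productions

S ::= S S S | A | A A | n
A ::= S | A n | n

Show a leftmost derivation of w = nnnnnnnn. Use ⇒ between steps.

S⇒AA⇒AnA⇒AnnA⇒AnnnA⇒AnnnnA⇒AnnnnnA⇒AnnnnnnA⇒SnnnnnnA⇒nnnnnnnA⇒nnnnnnnn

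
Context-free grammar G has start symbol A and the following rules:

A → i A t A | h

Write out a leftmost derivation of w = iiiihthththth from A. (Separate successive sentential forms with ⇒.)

A ⇒ iAtA ⇒ iiAtAtA ⇒ iiiAtAtAtA ⇒ iiiiAtAtAtAtA ⇒ iiiihtAtAtAtA ⇒ iiiihthtAtAtA ⇒ iiiihththtAtA ⇒ iiiihthththtA ⇒ iiiihthththth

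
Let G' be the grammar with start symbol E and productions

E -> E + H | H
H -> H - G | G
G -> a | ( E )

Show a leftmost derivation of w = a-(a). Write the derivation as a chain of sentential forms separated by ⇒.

E ⇒ H ⇒ H-G ⇒ G-G ⇒ a-G ⇒ a-(E) ⇒ a-(H) ⇒ a-(G) ⇒ a-(a)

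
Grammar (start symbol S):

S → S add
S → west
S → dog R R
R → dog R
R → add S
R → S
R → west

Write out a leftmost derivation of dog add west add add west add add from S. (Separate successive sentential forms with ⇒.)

S ⇒ S add   [S → S add]
S add ⇒ dog R R add   [S → dog R R]
dog R R add ⇒ dog add S R add   [R → add S]
dog add S R add ⇒ dog add S add R add   [S → S add]
dog add S add R add ⇒ dog add west add R add   [S → west]
dog add west add R add ⇒ dog add west add add S add   [R → add S]
dog add west add add S add ⇒ dog add west add add S add add   [S → S add]
dog add west add add S add add ⇒ dog add west add add west add add   [S → west]

S ⇒ S add ⇒ dog R R add ⇒ dog add S R add ⇒ dog add S add R add ⇒ dog add west add R add ⇒ dog add west add add S add ⇒ dog add west add add S add add ⇒ dog add west add add west add add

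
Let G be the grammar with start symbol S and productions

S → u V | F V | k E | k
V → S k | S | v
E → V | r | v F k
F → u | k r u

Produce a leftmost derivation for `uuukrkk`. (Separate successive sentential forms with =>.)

S=>uV=>uSk=>uuVk=>uuSk=>uuFVk=>uuuVk=>uuuSkk=>uuukEkk=>uuukrkk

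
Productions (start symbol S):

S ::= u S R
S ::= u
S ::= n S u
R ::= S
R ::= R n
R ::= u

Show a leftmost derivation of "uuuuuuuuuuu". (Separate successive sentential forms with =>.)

S=>uSR=>uuR=>uuS=>uuuSR=>uuuuSRR=>uuuuuSRRR=>uuuuuuSRRRR=>uuuuuuuRRRR=>uuuuuuuuRRR=>uuuuuuuuuRR=>uuuuuuuuuuR=>uuuuuuuuuuu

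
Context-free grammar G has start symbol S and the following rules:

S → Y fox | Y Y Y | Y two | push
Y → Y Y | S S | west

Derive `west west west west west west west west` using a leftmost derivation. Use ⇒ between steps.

S ⇒ Y Y Y ⇒ Y Y Y Y ⇒ Y Y Y Y Y ⇒ Y Y Y Y Y Y ⇒ Y Y Y Y Y Y Y ⇒ west Y Y Y Y Y Y ⇒ west Y Y Y Y Y Y Y ⇒ west west Y Y Y Y Y Y ⇒ west west west Y Y Y Y Y ⇒ west west west west Y Y Y Y ⇒ west west west west west Y Y Y ⇒ west west west west west west Y Y ⇒ west west west west west west west Y ⇒ west west west west west west west west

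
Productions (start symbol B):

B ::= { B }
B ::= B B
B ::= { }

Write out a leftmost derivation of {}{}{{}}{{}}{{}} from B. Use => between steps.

B=>BB=>{}B=>{}BB=>{}{}B=>{}{}BB=>{}{}{B}B=>{}{}{{}}B=>{}{}{{}}BB=>{}{}{{}}{B}B=>{}{}{{}}{{}}B=>{}{}{{}}{{}}{B}=>{}{}{{}}{{}}{{}}

B => BB   [B ::= B B]
BB => {}B   [B ::= { }]
{}B => {}BB   [B ::= B B]
{}BB => {}{}B   [B ::= { }]
{}{}B => {}{}BB   [B ::= B B]
{}{}BB => {}{}{B}B   [B ::= { B }]
{}{}{B}B => {}{}{{}}B   [B ::= { }]
{}{}{{}}B => {}{}{{}}BB   [B ::= B B]
{}{}{{}}BB => {}{}{{}}{B}B   [B ::= { B }]
{}{}{{}}{B}B => {}{}{{}}{{}}B   [B ::= { }]
{}{}{{}}{{}}B => {}{}{{}}{{}}{B}   [B ::= { B }]
{}{}{{}}{{}}{B} => {}{}{{}}{{}}{{}}   [B ::= { }]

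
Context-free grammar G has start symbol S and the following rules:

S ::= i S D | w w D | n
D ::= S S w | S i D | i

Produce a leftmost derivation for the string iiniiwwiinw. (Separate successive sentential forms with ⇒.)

S ⇒ iSD ⇒ iiSDD ⇒ iinDD ⇒ iiniD ⇒ iiniSSw ⇒ iiniiSDSw ⇒ iiniiwwDDSw ⇒ iiniiwwiDSw ⇒ iiniiwwiiSw ⇒ iiniiwwiinw

S ⇒ iSD   [S ::= i S D]
iSD ⇒ iiSDD   [S ::= i S D]
iiSDD ⇒ iinDD   [S ::= n]
iinDD ⇒ iiniD   [D ::= i]
iiniD ⇒ iiniSSw   [D ::= S S w]
iiniSSw ⇒ iiniiSDSw   [S ::= i S D]
iiniiSDSw ⇒ iiniiwwDDSw   [S ::= w w D]
iiniiwwDDSw ⇒ iiniiwwiDSw   [D ::= i]
iiniiwwiDSw ⇒ iiniiwwiiSw   [D ::= i]
iiniiwwiiSw ⇒ iiniiwwiinw   [S ::= n]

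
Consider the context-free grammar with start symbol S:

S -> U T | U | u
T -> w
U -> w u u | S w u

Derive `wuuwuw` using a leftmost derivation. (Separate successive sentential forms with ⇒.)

S ⇒ UT ⇒ SwuT ⇒ UwuT ⇒ wuuwuT ⇒ wuuwuw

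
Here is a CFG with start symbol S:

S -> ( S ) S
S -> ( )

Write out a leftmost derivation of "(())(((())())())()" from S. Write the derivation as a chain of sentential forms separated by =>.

S => (S)S   [S -> ( S ) S]
(S)S => (())S   [S -> ( )]
(())S => (())(S)S   [S -> ( S ) S]
(())(S)S => (())((S)S)S   [S -> ( S ) S]
(())((S)S)S => (())(((S)S)S)S   [S -> ( S ) S]
(())(((S)S)S)S => (())(((())S)S)S   [S -> ( )]
(())(((())S)S)S => (())(((())())S)S   [S -> ( )]
(())(((())())S)S => (())(((())())())S   [S -> ( )]
(())(((())())())S => (())(((())())())()   [S -> ( )]

S => (S)S => (())S => (())(S)S => (())((S)S)S => (())(((S)S)S)S => (())(((())S)S)S => (())(((())())S)S => (())(((())())())S => (())(((())())())()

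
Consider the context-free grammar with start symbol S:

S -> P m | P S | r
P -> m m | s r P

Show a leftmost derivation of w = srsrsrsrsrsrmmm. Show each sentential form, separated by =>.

S => Pm   [S -> P m]
Pm => srPm   [P -> s r P]
srPm => srsrPm   [P -> s r P]
srsrPm => srsrsrPm   [P -> s r P]
srsrsrPm => srsrsrsrPm   [P -> s r P]
srsrsrsrPm => srsrsrsrsrPm   [P -> s r P]
srsrsrsrsrPm => srsrsrsrsrsrPm   [P -> s r P]
srsrsrsrsrsrPm => srsrsrsrsrsrmmm   [P -> m m]

S => Pm => srPm => srsrPm => srsrsrPm => srsrsrsrPm => srsrsrsrsrPm => srsrsrsrsrsrPm => srsrsrsrsrsrmmm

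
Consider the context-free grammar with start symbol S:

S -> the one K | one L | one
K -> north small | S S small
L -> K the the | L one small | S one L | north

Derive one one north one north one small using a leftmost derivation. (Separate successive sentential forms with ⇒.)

S ⇒ one L ⇒ one L one small ⇒ one S one L one small ⇒ one one L one L one small ⇒ one one north one L one small ⇒ one one north one north one small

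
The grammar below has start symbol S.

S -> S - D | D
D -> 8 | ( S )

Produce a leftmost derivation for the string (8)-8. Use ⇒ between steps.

S ⇒ S-D ⇒ D-D ⇒ (S)-D ⇒ (D)-D ⇒ (8)-D ⇒ (8)-8

S ⇒ S-D   [S -> S - D]
S-D ⇒ D-D   [S -> D]
D-D ⇒ (S)-D   [D -> ( S )]
(S)-D ⇒ (D)-D   [S -> D]
(D)-D ⇒ (8)-D   [D -> 8]
(8)-D ⇒ (8)-8   [D -> 8]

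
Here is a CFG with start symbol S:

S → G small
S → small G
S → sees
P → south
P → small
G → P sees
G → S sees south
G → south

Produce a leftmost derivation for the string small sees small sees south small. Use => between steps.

S => G small   [S → G small]
G small => S sees south small   [G → S sees south]
S sees south small => G small sees south small   [S → G small]
G small sees south small => P sees small sees south small   [G → P sees]
P sees small sees south small => small sees small sees south small   [P → small]

S => G small => S sees south small => G small sees south small => P sees small sees south small => small sees small sees south small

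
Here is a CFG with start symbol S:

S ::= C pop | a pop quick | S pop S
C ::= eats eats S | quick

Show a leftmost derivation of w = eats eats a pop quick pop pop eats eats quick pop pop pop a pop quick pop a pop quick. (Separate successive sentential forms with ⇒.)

S ⇒ S pop S   [S ::= S pop S]
S pop S ⇒ C pop pop S   [S ::= C pop]
C pop pop S ⇒ eats eats S pop pop S   [C ::= eats eats S]
eats eats S pop pop S ⇒ eats eats a pop quick pop pop S   [S ::= a pop quick]
eats eats a pop quick pop pop S ⇒ eats eats a pop quick pop pop S pop S   [S ::= S pop S]
eats eats a pop quick pop pop S pop S ⇒ eats eats a pop quick pop pop S pop S pop S   [S ::= S pop S]
eats eats a pop quick pop pop S pop S pop S ⇒ eats eats a pop quick pop pop C pop pop S pop S   [S ::= C pop]
eats eats a pop quick pop pop C pop pop S pop S ⇒ eats eats a pop quick pop pop eats eats S pop pop S pop S   [C ::= eats eats S]
eats eats a pop quick pop pop eats eats S pop pop S pop S ⇒ eats eats a pop quick pop pop eats eats C pop pop pop S pop S   [S ::= C pop]
eats eats a pop quick pop pop eats eats C pop pop pop S pop S ⇒ eats eats a pop quick pop pop eats eats quick pop pop pop S pop S   [C ::= quick]
eats eats a pop quick pop pop eats eats quick pop pop pop S pop S ⇒ eats eats a pop quick pop pop eats eats quick pop pop pop a pop quick pop S   [S ::= a pop quick]
eats eats a pop quick pop pop eats eats quick pop pop pop a pop quick pop S ⇒ eats eats a pop quick pop pop eats eats quick pop pop pop a pop quick pop a pop quick   [S ::= a pop quick]

S ⇒ S pop S ⇒ C pop pop S ⇒ eats eats S pop pop S ⇒ eats eats a pop quick pop pop S ⇒ eats eats a pop quick pop pop S pop S ⇒ eats eats a pop quick pop pop S pop S pop S ⇒ eats eats a pop quick pop pop C pop pop S pop S ⇒ eats eats a pop quick pop pop eats eats S pop pop S pop S ⇒ eats eats a pop quick pop pop eats eats C pop pop pop S pop S ⇒ eats eats a pop quick pop pop eats eats quick pop pop pop S pop S ⇒ eats eats a pop quick pop pop eats eats quick pop pop pop a pop quick pop S ⇒ eats eats a pop quick pop pop eats eats quick pop pop pop a pop quick pop a pop quick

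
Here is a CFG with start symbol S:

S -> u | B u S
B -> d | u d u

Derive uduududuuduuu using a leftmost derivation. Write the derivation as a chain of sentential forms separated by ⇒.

S⇒BuS⇒uduuS⇒uduuBuS⇒uduuduS⇒uduuduBuS⇒uduududuS⇒uduududuBuS⇒uduududuuduuS⇒uduududuuduuu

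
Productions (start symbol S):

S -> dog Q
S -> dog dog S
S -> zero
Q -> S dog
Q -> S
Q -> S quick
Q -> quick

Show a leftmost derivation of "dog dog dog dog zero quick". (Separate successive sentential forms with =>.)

S => dog dog S   [S -> dog dog S]
dog dog S => dog dog dog Q   [S -> dog Q]
dog dog dog Q => dog dog dog S   [Q -> S]
dog dog dog S => dog dog dog dog Q   [S -> dog Q]
dog dog dog dog Q => dog dog dog dog S quick   [Q -> S quick]
dog dog dog dog S quick => dog dog dog dog zero quick   [S -> zero]

S => dog dog S => dog dog dog Q => dog dog dog S => dog dog dog dog Q => dog dog dog dog S quick => dog dog dog dog zero quick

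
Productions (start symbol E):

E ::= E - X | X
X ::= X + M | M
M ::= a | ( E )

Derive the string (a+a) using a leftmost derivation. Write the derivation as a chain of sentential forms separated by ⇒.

E⇒X⇒M⇒(E)⇒(X)⇒(X+M)⇒(M+M)⇒(a+M)⇒(a+a)

E ⇒ X   [E ::= X]
X ⇒ M   [X ::= M]
M ⇒ (E)   [M ::= ( E )]
(E) ⇒ (X)   [E ::= X]
(X) ⇒ (X+M)   [X ::= X + M]
(X+M) ⇒ (M+M)   [X ::= M]
(M+M) ⇒ (a+M)   [M ::= a]
(a+M) ⇒ (a+a)   [M ::= a]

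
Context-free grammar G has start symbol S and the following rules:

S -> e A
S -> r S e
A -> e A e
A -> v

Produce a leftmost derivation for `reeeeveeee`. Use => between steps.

S => rSe => reAe => reeAee => reeeAeee => reeeeAeeee => reeeeveeee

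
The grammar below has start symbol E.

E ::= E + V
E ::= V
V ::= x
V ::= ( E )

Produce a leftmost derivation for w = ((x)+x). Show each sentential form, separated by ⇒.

E ⇒ V   [E ::= V]
V ⇒ (E)   [V ::= ( E )]
(E) ⇒ (E+V)   [E ::= E + V]
(E+V) ⇒ (V+V)   [E ::= V]
(V+V) ⇒ ((E)+V)   [V ::= ( E )]
((E)+V) ⇒ ((V)+V)   [E ::= V]
((V)+V) ⇒ ((x)+V)   [V ::= x]
((x)+V) ⇒ ((x)+x)   [V ::= x]

E⇒V⇒(E)⇒(E+V)⇒(V+V)⇒((E)+V)⇒((V)+V)⇒((x)+V)⇒((x)+x)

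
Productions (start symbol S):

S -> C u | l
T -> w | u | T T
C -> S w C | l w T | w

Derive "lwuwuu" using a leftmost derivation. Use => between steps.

S => Cu => lwTu => lwTTu => lwuTu => lwuTTu => lwuwTu => lwuwuu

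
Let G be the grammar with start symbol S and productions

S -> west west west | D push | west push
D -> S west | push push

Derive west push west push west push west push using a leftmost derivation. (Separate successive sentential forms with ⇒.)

S ⇒ D push   [S -> D push]
D push ⇒ S west push   [D -> S west]
S west push ⇒ D push west push   [S -> D push]
D push west push ⇒ S west push west push   [D -> S west]
S west push west push ⇒ D push west push west push   [S -> D push]
D push west push west push ⇒ S west push west push west push   [D -> S west]
S west push west push west push ⇒ west push west push west push west push   [S -> west push]

S ⇒ D push ⇒ S west push ⇒ D push west push ⇒ S west push west push ⇒ D push west push west push ⇒ S west push west push west push ⇒ west push west push west push west push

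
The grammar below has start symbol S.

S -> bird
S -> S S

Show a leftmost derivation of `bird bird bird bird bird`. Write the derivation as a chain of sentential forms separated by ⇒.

S ⇒ S S ⇒ S S S ⇒ S S S S ⇒ S S S S S ⇒ bird S S S S ⇒ bird bird S S S ⇒ bird bird bird S S ⇒ bird bird bird bird S ⇒ bird bird bird bird bird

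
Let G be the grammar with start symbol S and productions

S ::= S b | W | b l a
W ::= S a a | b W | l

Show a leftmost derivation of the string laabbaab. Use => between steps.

S => Sb   [S ::= S b]
Sb => Wb   [S ::= W]
Wb => Saab   [W ::= S a a]
Saab => Sbaab   [S ::= S b]
Sbaab => Sbbaab   [S ::= S b]
Sbbaab => Wbbaab   [S ::= W]
Wbbaab => Saabbaab   [W ::= S a a]
Saabbaab => Waabbaab   [S ::= W]
Waabbaab => laabbaab   [W ::= l]

S=>Sb=>Wb=>Saab=>Sbaab=>Sbbaab=>Wbbaab=>Saabbaab=>Waabbaab=>laabbaab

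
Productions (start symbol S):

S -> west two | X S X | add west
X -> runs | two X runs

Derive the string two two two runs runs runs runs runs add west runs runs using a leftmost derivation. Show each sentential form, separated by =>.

S => X S X => two X runs S X => two two X runs runs S X => two two two X runs runs runs S X => two two two runs runs runs runs S X => two two two runs runs runs runs X S X X => two two two runs runs runs runs runs S X X => two two two runs runs runs runs runs add west X X => two two two runs runs runs runs runs add west runs X => two two two runs runs runs runs runs add west runs runs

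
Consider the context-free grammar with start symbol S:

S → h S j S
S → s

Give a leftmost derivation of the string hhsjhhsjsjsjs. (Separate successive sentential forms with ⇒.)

S ⇒ hSjS   [S → h S j S]
hSjS ⇒ hhSjSjS   [S → h S j S]
hhSjSjS ⇒ hhsjSjS   [S → s]
hhsjSjS ⇒ hhsjhSjSjS   [S → h S j S]
hhsjhSjSjS ⇒ hhsjhhSjSjSjS   [S → h S j S]
hhsjhhSjSjSjS ⇒ hhsjhhsjSjSjS   [S → s]
hhsjhhsjSjSjS ⇒ hhsjhhsjsjSjS   [S → s]
hhsjhhsjsjSjS ⇒ hhsjhhsjsjsjS   [S → s]
hhsjhhsjsjsjS ⇒ hhsjhhsjsjsjs   [S → s]

S⇒hSjS⇒hhSjSjS⇒hhsjSjS⇒hhsjhSjSjS⇒hhsjhhSjSjSjS⇒hhsjhhsjSjSjS⇒hhsjhhsjsjSjS⇒hhsjhhsjsjsjS⇒hhsjhhsjsjsjs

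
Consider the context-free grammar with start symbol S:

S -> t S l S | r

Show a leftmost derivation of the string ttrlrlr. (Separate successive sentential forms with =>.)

S => tSlS   [S -> t S l S]
tSlS => ttSlSlS   [S -> t S l S]
ttSlSlS => ttrlSlS   [S -> r]
ttrlSlS => ttrlrlS   [S -> r]
ttrlrlS => ttrlrlr   [S -> r]

S => tSlS => ttSlSlS => ttrlSlS => ttrlrlS => ttrlrlr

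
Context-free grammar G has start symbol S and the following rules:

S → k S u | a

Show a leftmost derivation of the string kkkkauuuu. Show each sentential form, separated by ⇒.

S ⇒ kSu   [S → k S u]
kSu ⇒ kkSuu   [S → k S u]
kkSuu ⇒ kkkSuuu   [S → k S u]
kkkSuuu ⇒ kkkkSuuuu   [S → k S u]
kkkkSuuuu ⇒ kkkkauuuu   [S → a]

S⇒kSu⇒kkSuu⇒kkkSuuu⇒kkkkSuuuu⇒kkkkauuuu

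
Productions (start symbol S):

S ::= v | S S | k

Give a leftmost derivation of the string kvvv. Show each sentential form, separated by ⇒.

S ⇒ SS   [S ::= S S]
SS ⇒ kS   [S ::= k]
kS ⇒ kSS   [S ::= S S]
kSS ⇒ kSSS   [S ::= S S]
kSSS ⇒ kvSS   [S ::= v]
kvSS ⇒ kvvS   [S ::= v]
kvvS ⇒ kvvv   [S ::= v]

S ⇒ SS ⇒ kS ⇒ kSS ⇒ kSSS ⇒ kvSS ⇒ kvvS ⇒ kvvv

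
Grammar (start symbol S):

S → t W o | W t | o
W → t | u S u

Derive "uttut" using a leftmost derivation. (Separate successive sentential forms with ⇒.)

S ⇒ Wt ⇒ uSut ⇒ uWtut ⇒ uttut

S ⇒ Wt   [S → W t]
Wt ⇒ uSut   [W → u S u]
uSut ⇒ uWtut   [S → W t]
uWtut ⇒ uttut   [W → t]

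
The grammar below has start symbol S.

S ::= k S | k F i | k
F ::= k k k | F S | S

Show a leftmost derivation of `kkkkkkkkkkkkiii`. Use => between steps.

S => kFi => kFSi => kkkkSi => kkkkkFii => kkkkkFSii => kkkkkkkkSii => kkkkkkkkkFiii => kkkkkkkkkkkkiii

S => kFi   [S ::= k F i]
kFi => kFSi   [F ::= F S]
kFSi => kkkkSi   [F ::= k k k]
kkkkSi => kkkkkFii   [S ::= k F i]
kkkkkFii => kkkkkFSii   [F ::= F S]
kkkkkFSii => kkkkkkkkSii   [F ::= k k k]
kkkkkkkkSii => kkkkkkkkkFiii   [S ::= k F i]
kkkkkkkkkFiii => kkkkkkkkkkkkiii   [F ::= k k k]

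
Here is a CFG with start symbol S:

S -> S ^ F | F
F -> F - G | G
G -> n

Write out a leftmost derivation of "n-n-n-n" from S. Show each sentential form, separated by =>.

S => F => F-G => F-G-G => F-G-G-G => G-G-G-G => n-G-G-G => n-n-G-G => n-n-n-G => n-n-n-n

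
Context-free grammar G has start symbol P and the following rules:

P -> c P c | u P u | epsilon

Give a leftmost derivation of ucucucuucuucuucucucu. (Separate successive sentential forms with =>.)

P => uPu => ucPcu => ucuPucu => ucucPcucu => ucucuPucucu => ucucucPcucucu => ucucucuPucucucu => ucucucuuPuucucucu => ucucucuucPcuucucucu => ucucucuucuPucuucucucu => ucucucuucuucuucucucu

P => uPu   [P -> u P u]
uPu => ucPcu   [P -> c P c]
ucPcu => ucuPucu   [P -> u P u]
ucuPucu => ucucPcucu   [P -> c P c]
ucucPcucu => ucucuPucucu   [P -> u P u]
ucucuPucucu => ucucucPcucucu   [P -> c P c]
ucucucPcucucu => ucucucuPucucucu   [P -> u P u]
ucucucuPucucucu => ucucucuuPuucucucu   [P -> u P u]
ucucucuuPuucucucu => ucucucuucPcuucucucu   [P -> c P c]
ucucucuucPcuucucucu => ucucucuucuPucuucucucu   [P -> u P u]
ucucucuucuPucuucucucu => ucucucuucuucuucucucu   [P -> epsilon]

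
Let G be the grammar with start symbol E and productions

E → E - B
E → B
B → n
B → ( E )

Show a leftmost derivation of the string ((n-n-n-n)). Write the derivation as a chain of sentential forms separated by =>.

E=>B=>(E)=>(B)=>((E))=>((E-B))=>((E-B-B))=>((E-B-B-B))=>((B-B-B-B))=>((n-B-B-B))=>((n-n-B-B))=>((n-n-n-B))=>((n-n-n-n))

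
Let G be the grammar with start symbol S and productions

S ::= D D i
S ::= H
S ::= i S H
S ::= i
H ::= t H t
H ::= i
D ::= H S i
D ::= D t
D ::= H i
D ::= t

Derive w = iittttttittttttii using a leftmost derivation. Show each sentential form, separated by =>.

S=>DDi=>HiDi=>iiDi=>iiHii=>iitHtii=>iittHttii=>iitttHtttii=>iittttHttttii=>iitttttHtttttii=>iittttttHttttttii=>iittttttittttttii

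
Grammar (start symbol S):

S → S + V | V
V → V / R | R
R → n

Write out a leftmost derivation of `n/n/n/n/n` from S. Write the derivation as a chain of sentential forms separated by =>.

S => V => V/R => V/R/R => V/R/R/R => V/R/R/R/R => R/R/R/R/R => n/R/R/R/R => n/n/R/R/R => n/n/n/R/R => n/n/n/n/R => n/n/n/n/n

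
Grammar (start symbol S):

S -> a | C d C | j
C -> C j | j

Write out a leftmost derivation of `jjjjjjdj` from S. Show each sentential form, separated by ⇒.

S ⇒ CdC ⇒ CjdC ⇒ CjjdC ⇒ CjjjdC ⇒ CjjjjdC ⇒ CjjjjjdC ⇒ jjjjjjdC ⇒ jjjjjjdj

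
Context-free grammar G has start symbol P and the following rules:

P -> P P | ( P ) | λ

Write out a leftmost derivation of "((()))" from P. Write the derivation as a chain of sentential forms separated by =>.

P => (P)   [P -> ( P )]
(P) => (PP)   [P -> P P]
(PP) => (PPP)   [P -> P P]
(PPP) => (PPPP)   [P -> P P]
(PPPP) => ((P)PPP)   [P -> ( P )]
((P)PPP) => (((P))PPP)   [P -> ( P )]
(((P))PPP) => ((())PPP)   [P -> λ]
((())PPP) => ((())PP)   [P -> λ]
((())PP) => ((())P)   [P -> λ]
((())P) => ((()))   [P -> λ]

P => (P) => (PP) => (PPP) => (PPPP) => ((P)PPP) => (((P))PPP) => ((())PPP) => ((())PP) => ((())P) => ((()))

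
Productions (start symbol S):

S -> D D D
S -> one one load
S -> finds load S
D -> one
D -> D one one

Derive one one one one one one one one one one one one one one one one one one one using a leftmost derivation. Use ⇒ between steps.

S ⇒ D D D ⇒ one D D ⇒ one D one one D ⇒ one D one one one one D ⇒ one D one one one one one one D ⇒ one D one one one one one one one one D ⇒ one D one one one one one one one one one one D ⇒ one one one one one one one one one one one one D ⇒ one one one one one one one one one one one one D one one ⇒ one one one one one one one one one one one one D one one one one ⇒ one one one one one one one one one one one one D one one one one one one ⇒ one one one one one one one one one one one one one one one one one one one

S ⇒ D D D   [S -> D D D]
D D D ⇒ one D D   [D -> one]
one D D ⇒ one D one one D   [D -> D one one]
one D one one D ⇒ one D one one one one D   [D -> D one one]
one D one one one one D ⇒ one D one one one one one one D   [D -> D one one]
one D one one one one one one D ⇒ one D one one one one one one one one D   [D -> D one one]
one D one one one one one one one one D ⇒ one D one one one one one one one one one one D   [D -> D one one]
one D one one one one one one one one one one D ⇒ one one one one one one one one one one one one D   [D -> one]
one one one one one one one one one one one one D ⇒ one one one one one one one one one one one one D one one   [D -> D one one]
one one one one one one one one one one one one D one one ⇒ one one one one one one one one one one one one D one one one one   [D -> D one one]
one one one one one one one one one one one one D one one one one ⇒ one one one one one one one one one one one one D one one one one one one   [D -> D one one]
one one one one one one one one one one one one D one one one one one one ⇒ one one one one one one one one one one one one one one one one one one one   [D -> one]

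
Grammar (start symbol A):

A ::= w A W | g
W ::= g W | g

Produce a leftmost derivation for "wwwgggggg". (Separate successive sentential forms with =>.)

A => wAW => wwAWW => wwwAWWW => wwwgWWW => wwwggWWW => wwwgggWWW => wwwggggWW => wwwgggggW => wwwgggggg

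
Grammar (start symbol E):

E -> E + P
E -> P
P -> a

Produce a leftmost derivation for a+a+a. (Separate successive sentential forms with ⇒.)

E ⇒ E+P   [E -> E + P]
E+P ⇒ E+P+P   [E -> E + P]
E+P+P ⇒ P+P+P   [E -> P]
P+P+P ⇒ a+P+P   [P -> a]
a+P+P ⇒ a+a+P   [P -> a]
a+a+P ⇒ a+a+a   [P -> a]

E ⇒ E+P ⇒ E+P+P ⇒ P+P+P ⇒ a+P+P ⇒ a+a+P ⇒ a+a+a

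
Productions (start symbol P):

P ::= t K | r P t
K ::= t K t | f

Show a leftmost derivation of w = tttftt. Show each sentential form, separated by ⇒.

P⇒tK⇒ttKt⇒tttKtt⇒tttftt

P ⇒ tK   [P ::= t K]
tK ⇒ ttKt   [K ::= t K t]
ttKt ⇒ tttKtt   [K ::= t K t]
tttKtt ⇒ tttftt   [K ::= f]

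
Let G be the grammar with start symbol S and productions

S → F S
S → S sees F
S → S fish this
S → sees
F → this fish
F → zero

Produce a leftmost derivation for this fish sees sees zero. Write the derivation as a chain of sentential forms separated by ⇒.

S ⇒ F S ⇒ this fish S ⇒ this fish S sees F ⇒ this fish sees sees F ⇒ this fish sees sees zero

S ⇒ F S   [S → F S]
F S ⇒ this fish S   [F → this fish]
this fish S ⇒ this fish S sees F   [S → S sees F]
this fish S sees F ⇒ this fish sees sees F   [S → sees]
this fish sees sees F ⇒ this fish sees sees zero   [F → zero]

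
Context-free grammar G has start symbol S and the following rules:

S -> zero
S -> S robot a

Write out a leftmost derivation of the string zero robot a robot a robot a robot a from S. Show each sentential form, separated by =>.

S => S robot a => S robot a robot a => S robot a robot a robot a => S robot a robot a robot a robot a => zero robot a robot a robot a robot a

S => S robot a   [S -> S robot a]
S robot a => S robot a robot a   [S -> S robot a]
S robot a robot a => S robot a robot a robot a   [S -> S robot a]
S robot a robot a robot a => S robot a robot a robot a robot a   [S -> S robot a]
S robot a robot a robot a robot a => zero robot a robot a robot a robot a   [S -> zero]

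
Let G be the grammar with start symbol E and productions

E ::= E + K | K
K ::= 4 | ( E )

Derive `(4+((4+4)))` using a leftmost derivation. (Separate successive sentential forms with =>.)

E => K   [E ::= K]
K => (E)   [K ::= ( E )]
(E) => (E+K)   [E ::= E + K]
(E+K) => (K+K)   [E ::= K]
(K+K) => (4+K)   [K ::= 4]
(4+K) => (4+(E))   [K ::= ( E )]
(4+(E)) => (4+(K))   [E ::= K]
(4+(K)) => (4+((E)))   [K ::= ( E )]
(4+((E))) => (4+((E+K)))   [E ::= E + K]
(4+((E+K))) => (4+((K+K)))   [E ::= K]
(4+((K+K))) => (4+((4+K)))   [K ::= 4]
(4+((4+K))) => (4+((4+4)))   [K ::= 4]

E => K => (E) => (E+K) => (K+K) => (4+K) => (4+(E)) => (4+(K)) => (4+((E))) => (4+((E+K))) => (4+((K+K))) => (4+((4+K))) => (4+((4+4)))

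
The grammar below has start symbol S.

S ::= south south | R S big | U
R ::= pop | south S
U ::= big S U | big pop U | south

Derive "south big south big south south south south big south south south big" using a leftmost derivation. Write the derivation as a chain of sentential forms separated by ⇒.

S ⇒ R S big ⇒ south S S big ⇒ south U S big ⇒ south big S U S big ⇒ south big U U S big ⇒ south big south U S big ⇒ south big south big S U S big ⇒ south big south big R S big U S big ⇒ south big south big south S S big U S big ⇒ south big south big south U S big U S big ⇒ south big south big south south S big U S big ⇒ south big south big south south south south big U S big ⇒ south big south big south south south south big south S big ⇒ south big south big south south south south big south south south big

S ⇒ R S big   [S ::= R S big]
R S big ⇒ south S S big   [R ::= south S]
south S S big ⇒ south U S big   [S ::= U]
south U S big ⇒ south big S U S big   [U ::= big S U]
south big S U S big ⇒ south big U U S big   [S ::= U]
south big U U S big ⇒ south big south U S big   [U ::= south]
south big south U S big ⇒ south big south big S U S big   [U ::= big S U]
south big south big S U S big ⇒ south big south big R S big U S big   [S ::= R S big]
south big south big R S big U S big ⇒ south big south big south S S big U S big   [R ::= south S]
south big south big south S S big U S big ⇒ south big south big south U S big U S big   [S ::= U]
south big south big south U S big U S big ⇒ south big south big south south S big U S big   [U ::= south]
south big south big south south S big U S big ⇒ south big south big south south south south big U S big   [S ::= south south]
south big south big south south south south big U S big ⇒ south big south big south south south south big south S big   [U ::= south]
south big south big south south south south big south S big ⇒ south big south big south south south south big south south south big   [S ::= south south]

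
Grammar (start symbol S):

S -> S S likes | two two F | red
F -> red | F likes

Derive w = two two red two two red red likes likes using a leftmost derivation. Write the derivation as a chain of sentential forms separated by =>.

S => S S likes => two two F S likes => two two red S likes => two two red S S likes likes => two two red two two F S likes likes => two two red two two red S likes likes => two two red two two red red likes likes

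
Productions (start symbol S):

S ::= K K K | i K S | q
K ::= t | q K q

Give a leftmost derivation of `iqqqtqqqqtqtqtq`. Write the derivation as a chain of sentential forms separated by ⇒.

S ⇒ iKS ⇒ iqKqS ⇒ iqqKqqS ⇒ iqqqKqqqS ⇒ iqqqtqqqS ⇒ iqqqtqqqKKK ⇒ iqqqtqqqqKqKK ⇒ iqqqtqqqqtqKK ⇒ iqqqtqqqqtqtK ⇒ iqqqtqqqqtqtqKq ⇒ iqqqtqqqqtqtqtq

S ⇒ iKS   [S ::= i K S]
iKS ⇒ iqKqS   [K ::= q K q]
iqKqS ⇒ iqqKqqS   [K ::= q K q]
iqqKqqS ⇒ iqqqKqqqS   [K ::= q K q]
iqqqKqqqS ⇒ iqqqtqqqS   [K ::= t]
iqqqtqqqS ⇒ iqqqtqqqKKK   [S ::= K K K]
iqqqtqqqKKK ⇒ iqqqtqqqqKqKK   [K ::= q K q]
iqqqtqqqqKqKK ⇒ iqqqtqqqqtqKK   [K ::= t]
iqqqtqqqqtqKK ⇒ iqqqtqqqqtqtK   [K ::= t]
iqqqtqqqqtqtK ⇒ iqqqtqqqqtqtqKq   [K ::= q K q]
iqqqtqqqqtqtqKq ⇒ iqqqtqqqqtqtqtq   [K ::= t]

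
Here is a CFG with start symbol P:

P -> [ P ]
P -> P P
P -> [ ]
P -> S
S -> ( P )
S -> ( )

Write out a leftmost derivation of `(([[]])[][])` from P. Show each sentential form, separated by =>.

P=>S=>(P)=>(PP)=>(PPP)=>(SPP)=>((P)PP)=>(([P])PP)=>(([[]])PP)=>(([[]])[]P)=>(([[]])[][])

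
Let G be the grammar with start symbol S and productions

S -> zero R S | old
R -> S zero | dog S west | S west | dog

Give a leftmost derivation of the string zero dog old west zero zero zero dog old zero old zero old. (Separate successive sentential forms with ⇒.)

S ⇒ zero R S ⇒ zero dog S west S ⇒ zero dog old west S ⇒ zero dog old west zero R S ⇒ zero dog old west zero S zero S ⇒ zero dog old west zero zero R S zero S ⇒ zero dog old west zero zero S zero S zero S ⇒ zero dog old west zero zero zero R S zero S zero S ⇒ zero dog old west zero zero zero dog S zero S zero S ⇒ zero dog old west zero zero zero dog old zero S zero S ⇒ zero dog old west zero zero zero dog old zero old zero S ⇒ zero dog old west zero zero zero dog old zero old zero old

S ⇒ zero R S   [S -> zero R S]
zero R S ⇒ zero dog S west S   [R -> dog S west]
zero dog S west S ⇒ zero dog old west S   [S -> old]
zero dog old west S ⇒ zero dog old west zero R S   [S -> zero R S]
zero dog old west zero R S ⇒ zero dog old west zero S zero S   [R -> S zero]
zero dog old west zero S zero S ⇒ zero dog old west zero zero R S zero S   [S -> zero R S]
zero dog old west zero zero R S zero S ⇒ zero dog old west zero zero S zero S zero S   [R -> S zero]
zero dog old west zero zero S zero S zero S ⇒ zero dog old west zero zero zero R S zero S zero S   [S -> zero R S]
zero dog old west zero zero zero R S zero S zero S ⇒ zero dog old west zero zero zero dog S zero S zero S   [R -> dog]
zero dog old west zero zero zero dog S zero S zero S ⇒ zero dog old west zero zero zero dog old zero S zero S   [S -> old]
zero dog old west zero zero zero dog old zero S zero S ⇒ zero dog old west zero zero zero dog old zero old zero S   [S -> old]
zero dog old west zero zero zero dog old zero old zero S ⇒ zero dog old west zero zero zero dog old zero old zero old   [S -> old]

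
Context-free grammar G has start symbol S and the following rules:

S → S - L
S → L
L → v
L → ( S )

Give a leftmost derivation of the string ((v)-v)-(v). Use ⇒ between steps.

S⇒S-L⇒L-L⇒(S)-L⇒(S-L)-L⇒(L-L)-L⇒((S)-L)-L⇒((L)-L)-L⇒((v)-L)-L⇒((v)-v)-L⇒((v)-v)-(S)⇒((v)-v)-(L)⇒((v)-v)-(v)

S ⇒ S-L   [S → S - L]
S-L ⇒ L-L   [S → L]
L-L ⇒ (S)-L   [L → ( S )]
(S)-L ⇒ (S-L)-L   [S → S - L]
(S-L)-L ⇒ (L-L)-L   [S → L]
(L-L)-L ⇒ ((S)-L)-L   [L → ( S )]
((S)-L)-L ⇒ ((L)-L)-L   [S → L]
((L)-L)-L ⇒ ((v)-L)-L   [L → v]
((v)-L)-L ⇒ ((v)-v)-L   [L → v]
((v)-v)-L ⇒ ((v)-v)-(S)   [L → ( S )]
((v)-v)-(S) ⇒ ((v)-v)-(L)   [S → L]
((v)-v)-(L) ⇒ ((v)-v)-(v)   [L → v]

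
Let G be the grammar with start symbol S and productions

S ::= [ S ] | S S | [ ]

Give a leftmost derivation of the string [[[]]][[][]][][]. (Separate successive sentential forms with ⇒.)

S⇒SS⇒SSS⇒SSSS⇒[S]SSS⇒[[S]]SSS⇒[[[]]]SSS⇒[[[]]][S]SS⇒[[[]]][SS]SS⇒[[[]]][[]S]SS⇒[[[]]][[][]]SS⇒[[[]]][[][]][]S⇒[[[]]][[][]][][]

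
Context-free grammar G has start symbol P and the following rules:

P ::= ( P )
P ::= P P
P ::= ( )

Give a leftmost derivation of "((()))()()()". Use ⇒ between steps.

P ⇒ PP   [P ::= P P]
PP ⇒ PPP   [P ::= P P]
PPP ⇒ (P)PP   [P ::= ( P )]
(P)PP ⇒ ((P))PP   [P ::= ( P )]
((P))PP ⇒ ((()))PP   [P ::= ( )]
((()))PP ⇒ ((()))PPP   [P ::= P P]
((()))PPP ⇒ ((()))()PP   [P ::= ( )]
((()))()PP ⇒ ((()))()()P   [P ::= ( )]
((()))()()P ⇒ ((()))()()()   [P ::= ( )]

P⇒PP⇒PPP⇒(P)PP⇒((P))PP⇒((()))PP⇒((()))PPP⇒((()))()PP⇒((()))()()P⇒((()))()()()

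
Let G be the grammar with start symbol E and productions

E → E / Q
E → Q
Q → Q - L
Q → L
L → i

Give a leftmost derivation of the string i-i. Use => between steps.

E => Q => Q-L => L-L => i-L => i-i

E => Q   [E → Q]
Q => Q-L   [Q → Q - L]
Q-L => L-L   [Q → L]
L-L => i-L   [L → i]
i-L => i-i   [L → i]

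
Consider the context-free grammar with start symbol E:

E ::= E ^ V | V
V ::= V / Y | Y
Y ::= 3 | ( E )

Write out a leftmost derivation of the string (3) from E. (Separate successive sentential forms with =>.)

E => V   [E ::= V]
V => Y   [V ::= Y]
Y => (E)   [Y ::= ( E )]
(E) => (V)   [E ::= V]
(V) => (Y)   [V ::= Y]
(Y) => (3)   [Y ::= 3]

E=>V=>Y=>(E)=>(V)=>(Y)=>(3)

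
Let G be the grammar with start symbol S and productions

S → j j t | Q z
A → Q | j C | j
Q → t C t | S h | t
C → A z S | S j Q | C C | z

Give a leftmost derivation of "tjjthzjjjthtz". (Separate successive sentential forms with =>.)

S => Qz   [S → Q z]
Qz => tCtz   [Q → t C t]
tCtz => tSjQtz   [C → S j Q]
tSjQtz => tQzjQtz   [S → Q z]
tQzjQtz => tShzjQtz   [Q → S h]
tShzjQtz => tjjthzjQtz   [S → j j t]
tjjthzjQtz => tjjthzjShtz   [Q → S h]
tjjthzjShtz => tjjthzjjjthtz   [S → j j t]

S=>Qz=>tCtz=>tSjQtz=>tQzjQtz=>tShzjQtz=>tjjthzjQtz=>tjjthzjShtz=>tjjthzjjjthtz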